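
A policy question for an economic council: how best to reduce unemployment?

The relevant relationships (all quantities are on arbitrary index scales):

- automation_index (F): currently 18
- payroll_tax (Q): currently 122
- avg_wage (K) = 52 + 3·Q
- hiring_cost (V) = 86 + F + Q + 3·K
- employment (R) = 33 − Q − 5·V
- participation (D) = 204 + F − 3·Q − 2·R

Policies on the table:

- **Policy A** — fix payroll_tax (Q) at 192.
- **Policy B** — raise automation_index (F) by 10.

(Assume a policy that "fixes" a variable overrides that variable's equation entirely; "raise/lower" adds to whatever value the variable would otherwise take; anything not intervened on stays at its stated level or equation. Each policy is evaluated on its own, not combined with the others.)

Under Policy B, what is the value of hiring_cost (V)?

Policy B (F + 10):
  F = 18 + 10 = 28
  Q = 122
  K = 52 + 3·122 = 418
  V = 86 + 28 + 122 + 3·418 = 1490

1490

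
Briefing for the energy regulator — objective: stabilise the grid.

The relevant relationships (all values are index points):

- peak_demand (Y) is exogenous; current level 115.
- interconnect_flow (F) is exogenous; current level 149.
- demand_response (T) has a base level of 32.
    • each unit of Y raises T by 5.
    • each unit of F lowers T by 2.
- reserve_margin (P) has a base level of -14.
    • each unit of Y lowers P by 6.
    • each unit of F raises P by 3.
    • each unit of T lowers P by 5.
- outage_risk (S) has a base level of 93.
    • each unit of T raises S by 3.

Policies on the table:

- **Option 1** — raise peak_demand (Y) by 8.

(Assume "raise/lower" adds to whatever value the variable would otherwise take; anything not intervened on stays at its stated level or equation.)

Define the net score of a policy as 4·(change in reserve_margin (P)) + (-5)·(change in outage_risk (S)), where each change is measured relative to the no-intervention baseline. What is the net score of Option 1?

Baseline:
  Y = 115
  F = 149
  T = 32 + 5·115 − 2·149 = 309
  P = -14 − 6·115 + 3·149 − 5·309 = -1802
  S = 93 + 3·309 = 1020
Option 1 (Y + 8):
  Y = 115 + 8 = 123
  F = 149
  T = 32 + 5·123 − 2·149 = 349
  P = -14 − 6·123 + 3·149 − 5·349 = -2050
  S = 93 + 3·349 = 1140
ΔP = -2050 − (-1802) = -248; ΔS = 1140 − 1020 = 120
Score = 4·(-248) + (-5)·120 = -1592

-1592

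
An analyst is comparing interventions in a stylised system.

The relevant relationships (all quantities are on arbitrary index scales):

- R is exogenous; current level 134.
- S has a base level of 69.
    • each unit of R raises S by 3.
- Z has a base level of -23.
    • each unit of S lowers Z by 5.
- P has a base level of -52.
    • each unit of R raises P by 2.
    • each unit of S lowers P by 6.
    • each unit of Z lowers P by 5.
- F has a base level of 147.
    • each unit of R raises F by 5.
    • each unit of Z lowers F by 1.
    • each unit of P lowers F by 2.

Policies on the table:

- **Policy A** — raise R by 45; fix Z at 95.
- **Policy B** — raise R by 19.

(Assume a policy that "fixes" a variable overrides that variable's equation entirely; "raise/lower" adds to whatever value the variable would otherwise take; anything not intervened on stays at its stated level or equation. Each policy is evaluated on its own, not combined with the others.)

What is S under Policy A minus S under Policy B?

78

Policy A (R + 45, Z := 95):
  R = 134 + 45 = 179
  S = 69 + 3·179 = 606
Policy B (R + 19):
  R = 134 + 19 = 153
  S = 69 + 3·153 = 528
S: 606 − 528 = 78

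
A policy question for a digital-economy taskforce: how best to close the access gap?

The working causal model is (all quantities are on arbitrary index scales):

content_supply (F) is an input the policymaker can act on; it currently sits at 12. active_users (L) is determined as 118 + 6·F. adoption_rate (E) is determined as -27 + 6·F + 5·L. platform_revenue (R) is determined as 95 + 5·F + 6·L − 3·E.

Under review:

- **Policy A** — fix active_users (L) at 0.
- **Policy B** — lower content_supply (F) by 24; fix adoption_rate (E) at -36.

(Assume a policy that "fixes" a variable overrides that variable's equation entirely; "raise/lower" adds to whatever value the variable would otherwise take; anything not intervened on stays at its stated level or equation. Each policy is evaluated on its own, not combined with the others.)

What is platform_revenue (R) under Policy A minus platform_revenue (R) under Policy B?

-399

Policy A (L := 0):
  F = 12
  L = 0
  E = -27 + 6·12 + 5·0 = 45
  R = 95 + 5·12 + 6·0 − 3·45 = 20
Policy B (F − 24, E := -36):
  F = 12 − 24 = -12
  L = 118 + 6·(-12) = 46
  E = -36
  R = 95 + 5·(-12) + 6·46 − 3·(-36) = 419
R: 20 − 419 = -399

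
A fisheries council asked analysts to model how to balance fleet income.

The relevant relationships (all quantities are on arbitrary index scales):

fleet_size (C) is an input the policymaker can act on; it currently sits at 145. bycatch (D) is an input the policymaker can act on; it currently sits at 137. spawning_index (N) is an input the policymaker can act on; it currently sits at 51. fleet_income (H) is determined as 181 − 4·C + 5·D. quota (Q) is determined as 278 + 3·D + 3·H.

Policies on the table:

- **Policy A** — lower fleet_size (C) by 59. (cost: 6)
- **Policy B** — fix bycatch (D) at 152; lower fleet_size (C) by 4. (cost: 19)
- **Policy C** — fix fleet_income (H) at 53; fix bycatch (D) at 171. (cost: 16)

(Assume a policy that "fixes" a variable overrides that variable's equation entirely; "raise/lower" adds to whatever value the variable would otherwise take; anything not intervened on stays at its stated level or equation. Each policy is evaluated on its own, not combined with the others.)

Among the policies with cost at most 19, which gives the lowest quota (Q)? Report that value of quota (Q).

Policy A (C − 59):
  C = 145 − 59 = 86
  D = 137
  H = 181 − 4·86 + 5·137 = 522
  Q = 278 + 3·137 + 3·522 = 2255
Policy B (D := 152, C − 4):
  C = 145 − 4 = 141
  D = 152
  H = 181 − 4·141 + 5·152 = 377
  Q = 278 + 3·152 + 3·377 = 1865
Policy C (H := 53, D := 171):
  C = 145
  D = 171
  H = 53
  Q = 278 + 3·171 + 3·53 = 950
Comparing — Policy A: Q=2255, Policy B: Q=1865, Policy C: Q=950. Lowest is 950 (Policy C).

950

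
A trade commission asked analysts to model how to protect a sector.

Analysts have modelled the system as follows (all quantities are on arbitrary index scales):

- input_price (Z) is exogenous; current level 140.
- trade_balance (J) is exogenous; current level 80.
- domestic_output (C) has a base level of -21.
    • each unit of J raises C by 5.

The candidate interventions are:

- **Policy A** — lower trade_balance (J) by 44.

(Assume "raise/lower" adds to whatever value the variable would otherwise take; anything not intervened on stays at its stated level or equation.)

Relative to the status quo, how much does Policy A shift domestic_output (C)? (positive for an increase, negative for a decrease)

-220

Baseline:
  J = 80
  C = -21 + 5·80 = 379
Policy A (J − 44):
  J = 80 − 44 = 36
  C = -21 + 5·36 = 159
Change in C: 159 − 379 = -220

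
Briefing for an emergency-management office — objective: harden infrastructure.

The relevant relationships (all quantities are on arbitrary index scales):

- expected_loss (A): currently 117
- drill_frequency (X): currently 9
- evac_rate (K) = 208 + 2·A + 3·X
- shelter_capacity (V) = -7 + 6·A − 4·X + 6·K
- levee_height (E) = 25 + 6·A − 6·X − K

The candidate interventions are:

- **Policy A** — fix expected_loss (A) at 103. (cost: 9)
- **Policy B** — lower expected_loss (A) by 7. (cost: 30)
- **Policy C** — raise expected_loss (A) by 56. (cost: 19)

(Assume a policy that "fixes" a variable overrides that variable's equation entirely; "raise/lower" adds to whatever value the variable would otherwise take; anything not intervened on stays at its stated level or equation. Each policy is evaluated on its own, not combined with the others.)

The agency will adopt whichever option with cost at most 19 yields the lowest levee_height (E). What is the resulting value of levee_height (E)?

148

Policy A (A := 103):
  A = 103
  X = 9
  K = 208 + 2·103 + 3·9 = 441
  E = 25 + 6·103 − 6·9 − 441 = 148
Policy C (A + 56):
  A = 117 + 56 = 173
  X = 9
  K = 208 + 2·173 + 3·9 = 581
  E = 25 + 6·173 − 6·9 − 581 = 428
Comparing — Policy A: E=148, Policy C: E=428. Lowest is 148 (Policy A).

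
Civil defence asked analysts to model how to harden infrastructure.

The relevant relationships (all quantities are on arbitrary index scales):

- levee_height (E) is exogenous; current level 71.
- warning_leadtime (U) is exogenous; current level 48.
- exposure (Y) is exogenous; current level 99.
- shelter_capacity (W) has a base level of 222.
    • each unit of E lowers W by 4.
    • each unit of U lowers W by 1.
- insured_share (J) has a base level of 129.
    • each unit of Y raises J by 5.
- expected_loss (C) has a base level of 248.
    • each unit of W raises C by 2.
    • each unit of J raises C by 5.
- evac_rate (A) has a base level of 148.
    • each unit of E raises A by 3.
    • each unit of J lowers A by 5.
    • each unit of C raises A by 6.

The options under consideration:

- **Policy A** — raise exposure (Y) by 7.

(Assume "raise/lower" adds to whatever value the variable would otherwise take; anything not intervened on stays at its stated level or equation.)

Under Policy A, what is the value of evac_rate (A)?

Policy A (Y + 7):
  E = 71
  U = 48
  Y = 99 + 7 = 106
  W = 222 − 4·71 − 48 = -110
  J = 129 + 5·106 = 659
  C = 248 + 2·(-110) + 5·659 = 3323
  A = 148 + 3·71 − 5·659 + 6·3323 = 17004

17004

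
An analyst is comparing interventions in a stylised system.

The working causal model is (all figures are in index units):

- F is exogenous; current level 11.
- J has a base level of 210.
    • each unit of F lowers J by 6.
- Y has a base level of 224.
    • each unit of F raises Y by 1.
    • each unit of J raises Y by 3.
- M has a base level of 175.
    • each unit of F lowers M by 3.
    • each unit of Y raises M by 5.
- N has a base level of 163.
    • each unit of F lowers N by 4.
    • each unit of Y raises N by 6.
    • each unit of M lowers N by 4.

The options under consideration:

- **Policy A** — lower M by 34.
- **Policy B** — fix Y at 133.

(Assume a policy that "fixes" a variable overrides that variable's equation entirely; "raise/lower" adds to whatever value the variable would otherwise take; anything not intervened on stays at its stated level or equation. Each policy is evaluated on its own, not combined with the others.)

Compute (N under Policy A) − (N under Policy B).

Policy A (M − 34):
  F = 11
  J = 210 − 6·11 = 144
  Y = 224 + 11 + 3·144 = 667
  M = 175 − 3·11 + 5·667 (−34 from intervention) = 3443
  N = 163 − 4·11 + 6·667 − 4·3443 = -9651
Policy B (Y := 133):
  F = 11
  J = 210 − 6·11 = 144
  Y = 133
  M = 175 − 3·11 + 5·133 = 807
  N = 163 − 4·11 + 6·133 − 4·807 = -2311
N: -9651 − (-2311) = -7340

-7340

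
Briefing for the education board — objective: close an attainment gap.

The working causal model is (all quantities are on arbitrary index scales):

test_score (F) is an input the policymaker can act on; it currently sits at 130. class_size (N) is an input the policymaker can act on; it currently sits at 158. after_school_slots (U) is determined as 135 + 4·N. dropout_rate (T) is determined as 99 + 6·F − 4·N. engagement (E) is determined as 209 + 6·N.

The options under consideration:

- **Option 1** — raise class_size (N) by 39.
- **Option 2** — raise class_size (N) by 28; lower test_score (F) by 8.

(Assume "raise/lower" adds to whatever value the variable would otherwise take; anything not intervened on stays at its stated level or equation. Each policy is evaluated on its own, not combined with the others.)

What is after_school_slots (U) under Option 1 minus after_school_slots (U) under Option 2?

44

Option 1 (N + 39):
  N = 158 + 39 = 197
  U = 135 + 4·197 = 923
Option 2 (N + 28, F − 8):
  N = 158 + 28 = 186
  U = 135 + 4·186 = 879
U: 923 − 879 = 44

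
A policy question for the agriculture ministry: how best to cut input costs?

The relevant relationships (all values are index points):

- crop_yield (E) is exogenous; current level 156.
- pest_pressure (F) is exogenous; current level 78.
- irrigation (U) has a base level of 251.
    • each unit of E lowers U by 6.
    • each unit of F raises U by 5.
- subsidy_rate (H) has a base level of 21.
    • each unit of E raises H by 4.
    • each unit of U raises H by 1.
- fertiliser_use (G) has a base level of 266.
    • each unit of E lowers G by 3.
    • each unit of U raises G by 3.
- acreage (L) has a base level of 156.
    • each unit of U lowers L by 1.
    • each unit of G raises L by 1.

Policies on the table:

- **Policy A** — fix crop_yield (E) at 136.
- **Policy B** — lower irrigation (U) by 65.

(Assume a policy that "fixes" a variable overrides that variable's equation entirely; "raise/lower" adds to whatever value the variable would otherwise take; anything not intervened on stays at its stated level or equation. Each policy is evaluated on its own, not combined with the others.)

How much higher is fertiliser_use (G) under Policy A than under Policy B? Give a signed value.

Policy A (E := 136):
  E = 136
  F = 78
  U = 251 − 6·136 + 5·78 = -175
  G = 266 − 3·136 + 3·(-175) = -667
Policy B (U − 65):
  E = 156
  F = 78
  U = 251 − 6·156 + 5·78 (−65 from intervention) = -360
  G = 266 − 3·156 + 3·(-360) = -1282
G: -667 − (-1282) = 615

615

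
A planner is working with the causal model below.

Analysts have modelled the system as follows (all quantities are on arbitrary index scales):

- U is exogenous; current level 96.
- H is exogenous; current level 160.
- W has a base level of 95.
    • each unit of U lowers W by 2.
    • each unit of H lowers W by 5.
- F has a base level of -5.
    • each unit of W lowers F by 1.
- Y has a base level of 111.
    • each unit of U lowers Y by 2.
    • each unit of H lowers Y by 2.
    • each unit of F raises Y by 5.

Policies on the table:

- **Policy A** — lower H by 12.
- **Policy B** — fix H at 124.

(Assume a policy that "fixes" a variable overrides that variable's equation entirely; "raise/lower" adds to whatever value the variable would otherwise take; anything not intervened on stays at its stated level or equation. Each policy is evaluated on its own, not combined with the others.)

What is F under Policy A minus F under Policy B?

120

Policy A (H − 12):
  U = 96
  H = 160 − 12 = 148
  W = 95 − 2·96 − 5·148 = -837
  F = -5 − (-837) = 832
Policy B (H := 124):
  U = 96
  H = 124
  W = 95 − 2·96 − 5·124 = -717
  F = -5 − (-717) = 712
F: 832 − 712 = 120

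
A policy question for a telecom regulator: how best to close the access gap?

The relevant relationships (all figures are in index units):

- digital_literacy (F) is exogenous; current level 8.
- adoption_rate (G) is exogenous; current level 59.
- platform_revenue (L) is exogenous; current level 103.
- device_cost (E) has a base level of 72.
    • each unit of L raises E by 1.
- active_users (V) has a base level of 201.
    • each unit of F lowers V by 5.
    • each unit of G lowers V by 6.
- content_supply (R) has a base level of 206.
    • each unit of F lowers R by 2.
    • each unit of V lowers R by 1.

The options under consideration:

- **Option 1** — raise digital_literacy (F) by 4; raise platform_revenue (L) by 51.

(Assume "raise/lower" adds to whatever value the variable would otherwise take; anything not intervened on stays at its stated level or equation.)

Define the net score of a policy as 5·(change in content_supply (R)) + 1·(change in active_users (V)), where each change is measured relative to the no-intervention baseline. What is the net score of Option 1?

40

Baseline:
  F = 8
  G = 59
  V = 201 − 5·8 − 6·59 = -193
  R = 206 − 2·8 − (-193) = 383
Option 1 (F + 4, L + 51):
  F = 8 + 4 = 12
  G = 59
  V = 201 − 5·12 − 6·59 = -213
  R = 206 − 2·12 − (-213) = 395
ΔR = 395 − 383 = 12; ΔV = -213 − (-193) = -20
Score = 5·12 + 1·(-20) = 40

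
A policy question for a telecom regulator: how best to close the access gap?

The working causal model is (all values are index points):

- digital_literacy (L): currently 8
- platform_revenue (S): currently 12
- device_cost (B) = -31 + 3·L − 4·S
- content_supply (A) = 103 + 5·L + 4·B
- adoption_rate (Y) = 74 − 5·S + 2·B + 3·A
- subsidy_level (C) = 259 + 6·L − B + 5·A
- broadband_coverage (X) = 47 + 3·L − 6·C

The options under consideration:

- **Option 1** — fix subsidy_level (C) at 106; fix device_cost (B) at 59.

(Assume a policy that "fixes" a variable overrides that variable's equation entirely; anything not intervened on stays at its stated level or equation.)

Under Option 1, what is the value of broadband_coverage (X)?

Option 1 (C := 106, B := 59):
  L = 8
  S = 12
  B = 59
  A = 103 + 5·8 + 4·59 = 379
  C = 106
  X = 47 + 3·8 − 6·106 = -565

-565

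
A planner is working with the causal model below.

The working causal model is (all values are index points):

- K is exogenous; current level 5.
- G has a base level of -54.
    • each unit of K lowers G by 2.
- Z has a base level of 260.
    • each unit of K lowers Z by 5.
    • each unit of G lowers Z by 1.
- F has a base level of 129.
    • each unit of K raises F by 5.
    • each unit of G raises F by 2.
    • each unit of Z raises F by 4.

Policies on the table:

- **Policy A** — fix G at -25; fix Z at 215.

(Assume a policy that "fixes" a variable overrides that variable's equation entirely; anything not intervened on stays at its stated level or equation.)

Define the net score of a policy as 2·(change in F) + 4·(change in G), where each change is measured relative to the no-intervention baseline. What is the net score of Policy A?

Baseline:
  K = 5
  G = -54 − 2·5 = -64
  Z = 260 − 5·5 − (-64) = 299
  F = 129 + 5·5 + 2·(-64) + 4·299 = 1222
Policy A (G := -25, Z := 215):
  K = 5
  G = -25
  Z = 215
  F = 129 + 5·5 + 2·(-25) + 4·215 = 964
ΔF = 964 − 1222 = -258; ΔG = -25 − (-64) = 39
Score = 2·(-258) + 4·39 = -360

-360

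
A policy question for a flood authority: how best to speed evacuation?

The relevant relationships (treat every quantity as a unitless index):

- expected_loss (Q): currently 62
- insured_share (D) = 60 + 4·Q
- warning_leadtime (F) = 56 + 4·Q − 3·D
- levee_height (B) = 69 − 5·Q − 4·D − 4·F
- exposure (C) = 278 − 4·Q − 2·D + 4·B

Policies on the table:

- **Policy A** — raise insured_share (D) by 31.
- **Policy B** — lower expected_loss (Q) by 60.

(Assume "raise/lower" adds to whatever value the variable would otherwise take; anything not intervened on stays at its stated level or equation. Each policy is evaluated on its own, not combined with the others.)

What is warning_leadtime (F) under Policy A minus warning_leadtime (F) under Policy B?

-573

Policy A (D + 31):
  Q = 62
  D = 60 + 4·62 (+31 from intervention) = 339
  F = 56 + 4·62 − 3·339 = -713
Policy B (Q − 60):
  Q = 62 − 60 = 2
  D = 60 + 4·2 = 68
  F = 56 + 4·2 − 3·68 = -140
F: -713 − (-140) = -573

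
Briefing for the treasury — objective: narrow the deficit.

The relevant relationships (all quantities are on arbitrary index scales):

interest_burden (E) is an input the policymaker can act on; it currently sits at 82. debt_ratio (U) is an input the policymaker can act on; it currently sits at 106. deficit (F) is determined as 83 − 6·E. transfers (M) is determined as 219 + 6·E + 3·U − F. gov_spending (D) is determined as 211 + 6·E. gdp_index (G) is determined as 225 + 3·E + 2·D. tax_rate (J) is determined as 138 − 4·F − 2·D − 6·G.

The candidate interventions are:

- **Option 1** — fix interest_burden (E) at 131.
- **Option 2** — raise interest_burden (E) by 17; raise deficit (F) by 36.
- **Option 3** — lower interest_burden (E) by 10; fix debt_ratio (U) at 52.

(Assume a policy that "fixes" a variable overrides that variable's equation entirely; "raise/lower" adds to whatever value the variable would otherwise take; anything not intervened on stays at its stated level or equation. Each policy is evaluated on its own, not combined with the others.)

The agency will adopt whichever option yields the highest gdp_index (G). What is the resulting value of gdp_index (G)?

2612

Option 1 (E := 131):
  E = 131
  D = 211 + 6·131 = 997
  G = 225 + 3·131 + 2·997 = 2612
Option 2 (E + 17, F + 36):
  E = 82 + 17 = 99
  D = 211 + 6·99 = 805
  G = 225 + 3·99 + 2·805 = 2132
Option 3 (E − 10, U := 52):
  E = 82 − 10 = 72
  D = 211 + 6·72 = 643
  G = 225 + 3·72 + 2·643 = 1727
Comparing — Option 1: G=2612, Option 2: G=2132, Option 3: G=1727. Highest is 2612 (Option 1).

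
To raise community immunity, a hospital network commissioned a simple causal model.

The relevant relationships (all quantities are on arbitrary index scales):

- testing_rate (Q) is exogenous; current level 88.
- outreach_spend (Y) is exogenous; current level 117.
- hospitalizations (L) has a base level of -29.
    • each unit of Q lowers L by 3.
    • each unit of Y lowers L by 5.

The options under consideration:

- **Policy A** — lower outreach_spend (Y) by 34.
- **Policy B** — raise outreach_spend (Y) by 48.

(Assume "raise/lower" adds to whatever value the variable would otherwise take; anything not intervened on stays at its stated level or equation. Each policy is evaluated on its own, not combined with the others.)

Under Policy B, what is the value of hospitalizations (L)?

Policy B (Y + 48):
  Q = 88
  Y = 117 + 48 = 165
  L = -29 − 3·88 − 5·165 = -1118

-1118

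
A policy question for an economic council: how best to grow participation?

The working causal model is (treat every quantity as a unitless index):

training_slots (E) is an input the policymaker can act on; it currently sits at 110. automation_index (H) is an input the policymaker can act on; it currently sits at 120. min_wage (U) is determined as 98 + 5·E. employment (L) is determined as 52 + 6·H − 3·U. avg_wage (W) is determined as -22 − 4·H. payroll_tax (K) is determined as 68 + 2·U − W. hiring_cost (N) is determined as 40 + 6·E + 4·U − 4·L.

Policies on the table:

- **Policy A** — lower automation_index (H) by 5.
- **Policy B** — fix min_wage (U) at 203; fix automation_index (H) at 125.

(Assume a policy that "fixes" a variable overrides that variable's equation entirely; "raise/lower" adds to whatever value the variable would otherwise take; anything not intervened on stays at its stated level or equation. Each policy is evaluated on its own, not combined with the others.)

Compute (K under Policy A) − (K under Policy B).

850

Policy A (H − 5):
  E = 110
  H = 120 − 5 = 115
  U = 98 + 5·110 = 648
  W = -22 − 4·115 = -482
  K = 68 + 2·648 − (-482) = 1846
Policy B (U := 203, H := 125):
  E = 110
  H = 125
  U = 203
  W = -22 − 4·125 = -522
  K = 68 + 2·203 − (-522) = 996
K: 1846 − 996 = 850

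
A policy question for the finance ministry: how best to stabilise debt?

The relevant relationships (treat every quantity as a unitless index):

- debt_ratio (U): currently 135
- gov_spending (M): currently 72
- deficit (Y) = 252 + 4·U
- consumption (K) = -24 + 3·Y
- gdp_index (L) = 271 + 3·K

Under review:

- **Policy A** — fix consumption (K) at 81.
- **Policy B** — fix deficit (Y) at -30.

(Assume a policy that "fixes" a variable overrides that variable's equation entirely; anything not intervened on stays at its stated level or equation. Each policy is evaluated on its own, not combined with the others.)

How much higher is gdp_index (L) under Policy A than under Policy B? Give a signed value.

585

Policy A (K := 81):
  U = 135
  Y = 252 + 4·135 = 792
  K = 81
  L = 271 + 3·81 = 514
Policy B (Y := -30):
  U = 135
  Y = -30
  K = -24 + 3·(-30) = -114
  L = 271 + 3·(-114) = -71
L: 514 − (-71) = 585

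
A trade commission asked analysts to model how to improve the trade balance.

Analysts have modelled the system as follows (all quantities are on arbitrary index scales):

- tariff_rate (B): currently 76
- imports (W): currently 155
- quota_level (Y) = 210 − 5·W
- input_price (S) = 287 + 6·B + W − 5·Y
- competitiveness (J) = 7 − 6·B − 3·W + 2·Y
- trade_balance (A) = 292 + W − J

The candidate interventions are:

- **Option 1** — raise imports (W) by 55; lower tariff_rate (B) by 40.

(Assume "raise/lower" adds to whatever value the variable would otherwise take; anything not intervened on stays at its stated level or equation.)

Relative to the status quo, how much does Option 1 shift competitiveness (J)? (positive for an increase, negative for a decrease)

Baseline:
  B = 76
  W = 155
  Y = 210 − 5·155 = -565
  J = 7 − 6·76 − 3·155 + 2·(-565) = -2044
Option 1 (W + 55, B − 40):
  B = 76 − 40 = 36
  W = 155 + 55 = 210
  Y = 210 − 5·210 = -840
  J = 7 − 6·36 − 3·210 + 2·(-840) = -2519
Change in J: -2519 − (-2044) = -475

-475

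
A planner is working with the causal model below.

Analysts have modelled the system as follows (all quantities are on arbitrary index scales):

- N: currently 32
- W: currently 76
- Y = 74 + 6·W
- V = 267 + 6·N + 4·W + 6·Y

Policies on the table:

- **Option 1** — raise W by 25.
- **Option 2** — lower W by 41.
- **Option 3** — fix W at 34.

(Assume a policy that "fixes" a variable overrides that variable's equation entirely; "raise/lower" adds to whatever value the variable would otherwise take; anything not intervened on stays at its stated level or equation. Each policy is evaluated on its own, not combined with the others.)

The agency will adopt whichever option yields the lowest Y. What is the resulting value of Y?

278

Option 1 (W + 25):
  W = 76 + 25 = 101
  Y = 74 + 6·101 = 680
Option 2 (W − 41):
  W = 76 − 41 = 35
  Y = 74 + 6·35 = 284
Option 3 (W := 34):
  W = 34
  Y = 74 + 6·34 = 278
Comparing — Option 1: Y=680, Option 2: Y=284, Option 3: Y=278. Lowest is 278 (Option 3).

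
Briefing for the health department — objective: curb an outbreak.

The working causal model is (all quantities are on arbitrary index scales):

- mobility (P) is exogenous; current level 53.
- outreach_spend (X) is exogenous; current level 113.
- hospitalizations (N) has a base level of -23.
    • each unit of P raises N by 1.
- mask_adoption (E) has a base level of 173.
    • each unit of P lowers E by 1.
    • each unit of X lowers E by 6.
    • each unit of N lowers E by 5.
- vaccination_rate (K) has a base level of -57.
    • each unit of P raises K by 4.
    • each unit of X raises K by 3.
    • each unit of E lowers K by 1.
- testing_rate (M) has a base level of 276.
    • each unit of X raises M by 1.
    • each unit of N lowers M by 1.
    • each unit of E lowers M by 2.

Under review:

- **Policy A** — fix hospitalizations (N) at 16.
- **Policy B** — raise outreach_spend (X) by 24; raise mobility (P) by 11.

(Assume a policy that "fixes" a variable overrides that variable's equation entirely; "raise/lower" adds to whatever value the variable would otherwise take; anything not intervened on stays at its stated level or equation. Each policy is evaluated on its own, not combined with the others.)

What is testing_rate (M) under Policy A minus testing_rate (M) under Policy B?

Policy A (N := 16):
  P = 53
  X = 113
  N = 16
  E = 173 − 53 − 6·113 − 5·16 = -638
  M = 276 + 113 − 16 − 2·(-638) = 1649
Policy B (X + 24, P + 11):
  P = 53 + 11 = 64
  X = 113 + 24 = 137
  N = -23 + 64 = 41
  E = 173 − 64 − 6·137 − 5·41 = -918
  M = 276 + 137 − 41 − 2·(-918) = 2208
M: 1649 − 2208 = -559

-559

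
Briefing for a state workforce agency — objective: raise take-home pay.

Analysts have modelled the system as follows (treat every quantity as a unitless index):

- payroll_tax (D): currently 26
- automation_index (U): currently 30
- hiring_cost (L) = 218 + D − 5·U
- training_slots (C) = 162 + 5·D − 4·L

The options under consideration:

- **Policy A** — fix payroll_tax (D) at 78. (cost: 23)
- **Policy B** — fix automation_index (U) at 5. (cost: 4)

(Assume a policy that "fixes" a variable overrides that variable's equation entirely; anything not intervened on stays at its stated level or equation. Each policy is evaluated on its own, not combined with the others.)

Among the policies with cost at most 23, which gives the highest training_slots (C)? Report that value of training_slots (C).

-32

Policy A (D := 78):
  D = 78
  U = 30
  L = 218 + 78 − 5·30 = 146
  C = 162 + 5·78 − 4·146 = -32
Policy B (U := 5):
  D = 26
  U = 5
  L = 218 + 26 − 5·5 = 219
  C = 162 + 5·26 − 4·219 = -584
Comparing — Policy A: C=-32, Policy B: C=-584. Highest is -32 (Policy A).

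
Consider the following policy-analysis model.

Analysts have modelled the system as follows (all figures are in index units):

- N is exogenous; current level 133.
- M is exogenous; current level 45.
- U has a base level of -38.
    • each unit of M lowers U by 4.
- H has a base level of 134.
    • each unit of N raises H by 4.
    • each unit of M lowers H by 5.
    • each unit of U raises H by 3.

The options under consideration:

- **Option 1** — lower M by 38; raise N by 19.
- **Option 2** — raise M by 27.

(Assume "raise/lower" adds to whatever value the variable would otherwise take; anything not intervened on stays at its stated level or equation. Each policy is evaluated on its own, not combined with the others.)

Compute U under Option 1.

-66

Option 1 (M − 38, N + 19):
  M = 45 − 38 = 7
  U = -38 − 4·7 = -66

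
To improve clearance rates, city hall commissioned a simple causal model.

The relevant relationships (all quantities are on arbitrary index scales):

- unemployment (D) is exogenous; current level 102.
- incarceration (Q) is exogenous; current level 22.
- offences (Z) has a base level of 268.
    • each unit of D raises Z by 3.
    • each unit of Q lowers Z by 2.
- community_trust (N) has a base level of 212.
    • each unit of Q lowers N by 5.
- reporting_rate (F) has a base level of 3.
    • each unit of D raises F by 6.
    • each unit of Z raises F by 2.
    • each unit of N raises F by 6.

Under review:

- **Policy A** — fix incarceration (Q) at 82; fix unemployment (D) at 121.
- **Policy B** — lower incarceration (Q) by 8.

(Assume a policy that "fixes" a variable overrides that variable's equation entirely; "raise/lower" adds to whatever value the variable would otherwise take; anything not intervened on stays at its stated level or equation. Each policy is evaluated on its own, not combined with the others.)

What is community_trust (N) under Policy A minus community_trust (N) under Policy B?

-340

Policy A (Q := 82, D := 121):
  Q = 82
  N = 212 − 5·82 = -198
Policy B (Q − 8):
  Q = 22 − 8 = 14
  N = 212 − 5·14 = 142
N: -198 − 142 = -340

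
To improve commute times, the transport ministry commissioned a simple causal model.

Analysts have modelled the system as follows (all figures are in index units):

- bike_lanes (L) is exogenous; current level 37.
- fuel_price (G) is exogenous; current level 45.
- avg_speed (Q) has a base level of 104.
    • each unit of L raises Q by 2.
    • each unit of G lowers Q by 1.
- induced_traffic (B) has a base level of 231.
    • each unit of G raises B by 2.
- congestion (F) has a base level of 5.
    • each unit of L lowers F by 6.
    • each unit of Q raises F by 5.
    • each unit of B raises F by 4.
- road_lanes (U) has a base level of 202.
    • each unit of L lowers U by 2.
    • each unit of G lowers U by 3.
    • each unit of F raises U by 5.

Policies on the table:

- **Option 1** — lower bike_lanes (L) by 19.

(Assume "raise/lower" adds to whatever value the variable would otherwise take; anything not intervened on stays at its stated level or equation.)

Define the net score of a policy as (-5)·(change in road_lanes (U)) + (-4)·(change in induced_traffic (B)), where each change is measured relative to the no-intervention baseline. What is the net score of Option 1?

Baseline:
  L = 37
  G = 45
  Q = 104 + 2·37 − 45 = 133
  B = 231 + 2·45 = 321
  F = 5 − 6·37 + 5·133 + 4·321 = 1732
  U = 202 − 2·37 − 3·45 + 5·1732 = 8653
Option 1 (L − 19):
  L = 37 − 19 = 18
  G = 45
  Q = 104 + 2·18 − 45 = 95
  B = 231 + 2·45 = 321
  F = 5 − 6·18 + 5·95 + 4·321 = 1656
  U = 202 − 2·18 − 3·45 + 5·1656 = 8311
ΔU = 8311 − 8653 = -342; ΔB = 321 − 321 = 0
Score = (-5)·(-342) + (-4)·0 = 1710

1710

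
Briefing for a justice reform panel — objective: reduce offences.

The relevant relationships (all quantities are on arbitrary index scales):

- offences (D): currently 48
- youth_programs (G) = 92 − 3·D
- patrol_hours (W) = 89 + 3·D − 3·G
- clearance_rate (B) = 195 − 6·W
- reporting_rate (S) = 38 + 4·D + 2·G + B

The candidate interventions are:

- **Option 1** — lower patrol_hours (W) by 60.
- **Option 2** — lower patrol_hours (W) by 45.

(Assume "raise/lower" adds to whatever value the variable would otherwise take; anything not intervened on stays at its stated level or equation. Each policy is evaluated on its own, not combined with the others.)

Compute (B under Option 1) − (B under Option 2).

90

Option 1 (W − 60):
  D = 48
  G = 92 − 3·48 = -52
  W = 89 + 3·48 − 3·(-52) (−60 from intervention) = 329
  B = 195 − 6·329 = -1779
Option 2 (W − 45):
  D = 48
  G = 92 − 3·48 = -52
  W = 89 + 3·48 − 3·(-52) (−45 from intervention) = 344
  B = 195 − 6·344 = -1869
B: -1779 − (-1869) = 90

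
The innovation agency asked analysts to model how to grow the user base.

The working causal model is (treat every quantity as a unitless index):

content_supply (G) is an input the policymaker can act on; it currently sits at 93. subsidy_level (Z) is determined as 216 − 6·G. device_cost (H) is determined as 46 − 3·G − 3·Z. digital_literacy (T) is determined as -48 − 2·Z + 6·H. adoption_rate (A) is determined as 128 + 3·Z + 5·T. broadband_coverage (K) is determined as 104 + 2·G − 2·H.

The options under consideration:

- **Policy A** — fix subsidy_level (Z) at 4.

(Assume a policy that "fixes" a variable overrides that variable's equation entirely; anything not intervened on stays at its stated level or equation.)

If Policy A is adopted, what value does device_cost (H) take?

Policy A (Z := 4):
  G = 93
  Z = 4
  H = 46 − 3·93 − 3·4 = -245

-245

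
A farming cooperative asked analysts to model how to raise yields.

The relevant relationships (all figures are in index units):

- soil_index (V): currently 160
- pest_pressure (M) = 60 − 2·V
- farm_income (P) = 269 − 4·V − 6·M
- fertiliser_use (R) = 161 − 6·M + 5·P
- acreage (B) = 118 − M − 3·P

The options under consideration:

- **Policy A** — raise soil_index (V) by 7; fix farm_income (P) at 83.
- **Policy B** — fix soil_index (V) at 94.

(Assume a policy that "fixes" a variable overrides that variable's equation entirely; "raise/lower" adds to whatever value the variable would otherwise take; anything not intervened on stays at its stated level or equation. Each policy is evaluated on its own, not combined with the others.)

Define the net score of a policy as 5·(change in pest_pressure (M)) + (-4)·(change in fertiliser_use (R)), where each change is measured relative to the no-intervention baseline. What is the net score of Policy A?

21714

Baseline:
  V = 160
  M = 60 − 2·160 = -260
  P = 269 − 4·160 − 6·(-260) = 1189
  R = 161 − 6·(-260) + 5·1189 = 7666
Policy A (V + 7, P := 83):
  V = 160 + 7 = 167
  M = 60 − 2·167 = -274
  P = 83
  R = 161 − 6·(-274) + 5·83 = 2220
ΔM = -274 − (-260) = -14; ΔR = 2220 − 7666 = -5446
Score = 5·(-14) + (-4)·(-5446) = 21714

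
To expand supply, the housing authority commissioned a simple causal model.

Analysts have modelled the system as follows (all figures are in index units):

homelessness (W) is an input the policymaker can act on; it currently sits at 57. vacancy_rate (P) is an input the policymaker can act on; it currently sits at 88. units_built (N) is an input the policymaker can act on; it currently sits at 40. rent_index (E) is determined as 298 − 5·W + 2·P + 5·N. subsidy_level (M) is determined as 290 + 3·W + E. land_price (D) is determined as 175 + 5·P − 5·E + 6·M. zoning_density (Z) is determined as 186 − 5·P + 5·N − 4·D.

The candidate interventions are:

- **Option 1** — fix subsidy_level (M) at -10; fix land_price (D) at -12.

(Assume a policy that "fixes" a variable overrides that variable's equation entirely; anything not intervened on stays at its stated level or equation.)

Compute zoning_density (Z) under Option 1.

-6

Option 1 (M := -10, D := -12):
  W = 57
  P = 88
  N = 40
  E = 298 − 5·57 + 2·88 + 5·40 = 389
  M = -10
  D = -12
  Z = 186 − 5·88 + 5·40 − 4·(-12) = -6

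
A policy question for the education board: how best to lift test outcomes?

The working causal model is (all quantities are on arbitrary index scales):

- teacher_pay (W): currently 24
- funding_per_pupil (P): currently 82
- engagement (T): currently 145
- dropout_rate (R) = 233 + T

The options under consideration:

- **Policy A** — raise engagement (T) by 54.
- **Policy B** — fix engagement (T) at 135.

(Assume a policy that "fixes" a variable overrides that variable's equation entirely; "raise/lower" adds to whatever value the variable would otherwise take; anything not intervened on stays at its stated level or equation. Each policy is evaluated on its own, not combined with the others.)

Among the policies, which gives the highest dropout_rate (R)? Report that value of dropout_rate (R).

432

Policy A (T + 54):
  T = 145 + 54 = 199
  R = 233 + 199 = 432
Policy B (T := 135):
  T = 135
  R = 233 + 135 = 368
Comparing — Policy A: R=432, Policy B: R=368. Highest is 432 (Policy A).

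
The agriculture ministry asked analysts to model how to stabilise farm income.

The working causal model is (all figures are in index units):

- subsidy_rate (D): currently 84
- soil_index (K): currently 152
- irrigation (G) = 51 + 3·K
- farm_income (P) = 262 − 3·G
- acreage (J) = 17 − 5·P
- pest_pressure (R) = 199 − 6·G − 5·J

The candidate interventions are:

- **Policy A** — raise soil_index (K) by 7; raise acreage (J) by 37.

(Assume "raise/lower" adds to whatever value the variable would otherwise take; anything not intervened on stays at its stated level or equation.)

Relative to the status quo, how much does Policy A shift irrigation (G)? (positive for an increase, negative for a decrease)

21

Baseline:
  K = 152
  G = 51 + 3·152 = 507
Policy A (K + 7, J + 37):
  K = 152 + 7 = 159
  G = 51 + 3·159 = 528
Change in G: 528 − 507 = 21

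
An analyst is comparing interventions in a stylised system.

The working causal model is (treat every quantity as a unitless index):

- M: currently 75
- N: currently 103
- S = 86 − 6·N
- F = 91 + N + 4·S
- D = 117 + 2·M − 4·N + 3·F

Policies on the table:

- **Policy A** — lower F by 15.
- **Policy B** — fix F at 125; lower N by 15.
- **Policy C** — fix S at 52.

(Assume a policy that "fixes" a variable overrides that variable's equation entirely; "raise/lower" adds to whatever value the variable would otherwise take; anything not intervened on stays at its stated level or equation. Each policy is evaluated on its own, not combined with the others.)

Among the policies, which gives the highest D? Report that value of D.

1061

Policy A (F − 15):
  M = 75
  N = 103
  S = 86 − 6·103 = -532
  F = 91 + 103 + 4·(-532) (−15 from intervention) = -1949
  D = 117 + 2·75 − 4·103 + 3·(-1949) = -5992
Policy B (F := 125, N − 15):
  M = 75
  N = 103 − 15 = 88
  S = 86 − 6·88 = -442
  F = 125
  D = 117 + 2·75 − 4·88 + 3·125 = 290
Policy C (S := 52):
  M = 75
  N = 103
  S = 52
  F = 91 + 103 + 4·52 = 402
  D = 117 + 2·75 − 4·103 + 3·402 = 1061
Comparing — Policy A: D=-5992, Policy B: D=290, Policy C: D=1061. Highest is 1061 (Policy C).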